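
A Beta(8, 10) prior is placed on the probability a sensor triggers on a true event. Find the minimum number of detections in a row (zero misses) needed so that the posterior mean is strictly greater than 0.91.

k = 94

After k detections and 0 misses the posterior is Beta(8+k, 10), with mean (8+k)/(8+10+k).
Set (8+k)/(18+k) > 0.91 and solve: k > (0.91·18 − 8)/(1 − 0.91) = 93.111.
The smallest integer exceeding 93.111 is 94.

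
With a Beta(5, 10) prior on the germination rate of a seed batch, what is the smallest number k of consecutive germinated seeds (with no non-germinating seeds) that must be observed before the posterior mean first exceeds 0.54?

k = 7

After k germinated seeds and 0 non-germinating seeds the posterior is Beta(5+k, 10), with mean (5+k)/(5+10+k).
Set (5+k)/(15+k) > 0.54 and solve: k > (0.54·15 − 5)/(1 − 0.54) = 6.739.
The smallest integer exceeding 6.739 is 7, and checking k=7: (12)/(22) = 0.5455 > 0.54.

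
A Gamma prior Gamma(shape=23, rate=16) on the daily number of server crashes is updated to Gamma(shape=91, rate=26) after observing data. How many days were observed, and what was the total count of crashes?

A Gamma(α, β) prior (rate parametrization) on a Poisson rate with n observations summing to S gives posterior Gamma(α+S, β+n).
Matching: Σxᵢ = 91 − 23 = 68 and n = 26 − 16 = 10.

n = 10 days with total 68 crashes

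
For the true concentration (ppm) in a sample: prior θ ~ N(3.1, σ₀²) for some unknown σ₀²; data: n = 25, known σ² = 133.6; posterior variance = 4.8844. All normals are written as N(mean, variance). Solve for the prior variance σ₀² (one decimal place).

Posterior precision equals prior precision plus data precision: 1/σ_n² = 1/σ₀² + n/σ².
So 1/σ₀² = 1/4.8844 − 25/133.6 = 0.204733 − 0.187126 = 0.017607.
Hence σ₀² = 1/0.017607 ≈ 56.8.

σ₀² = 56.8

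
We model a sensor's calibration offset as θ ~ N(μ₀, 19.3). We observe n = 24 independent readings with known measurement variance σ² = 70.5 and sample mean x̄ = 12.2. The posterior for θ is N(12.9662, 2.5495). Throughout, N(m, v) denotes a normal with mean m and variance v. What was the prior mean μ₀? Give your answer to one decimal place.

The posterior mean is a precision-weighted average: μ_n = (τ₀μ₀ + τ_data·x̄)/(τ₀+τ_data), with τ₀=1/σ₀² and τ_data=n/σ².
Here τ₀ = 1/19.3 = 0.051813 and τ_data = 24/70.5 = 0.340426, so τ_n = 0.392239.
Rearranging for μ₀: μ₀ = (μ_n·τ_n − τ_data·x̄)/τ₀ = (12.9662·0.392239 − 0.340426·12.2) / 0.051813 = 0.932652/0.051813 ≈ 18.0.

μ₀ = 18.0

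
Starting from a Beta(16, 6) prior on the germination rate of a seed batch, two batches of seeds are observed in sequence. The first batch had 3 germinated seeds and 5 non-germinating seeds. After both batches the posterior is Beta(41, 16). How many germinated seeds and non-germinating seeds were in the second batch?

22 germinated seeds and 5 non-germinating seeds

Because Beta–binomial updating is additive in the counts, the combined data contributed (α_post−α_prior, β_post−β_prior) successes and failures.
Total across both batches: 41−16=25 germinated seeds, 16−6=10 non-germinating seeds.
Subtract the first batch: 25−3=22 germinated seeds and 10−5=5 non-germinating seeds.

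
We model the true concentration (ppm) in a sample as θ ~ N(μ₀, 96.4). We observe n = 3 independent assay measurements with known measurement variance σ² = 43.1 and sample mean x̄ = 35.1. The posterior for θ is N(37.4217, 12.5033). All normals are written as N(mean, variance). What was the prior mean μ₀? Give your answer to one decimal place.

μ₀ = 53.0

The posterior mean is a precision-weighted average: μ_n = (τ₀μ₀ + τ_data·x̄)/(τ₀+τ_data), with τ₀=1/σ₀² and τ_data=n/σ².
Here τ₀ = 1/96.4 = 0.010373 and τ_data = 3/43.1 = 0.069606, so τ_n = 0.079979.
Rearranging for μ₀: μ₀ = (μ_n·τ_n − τ_data·x̄)/τ₀ = (37.4217·0.079979 − 0.069606·35.1) / 0.010373 = 0.549780/0.010373 ≈ 53.0.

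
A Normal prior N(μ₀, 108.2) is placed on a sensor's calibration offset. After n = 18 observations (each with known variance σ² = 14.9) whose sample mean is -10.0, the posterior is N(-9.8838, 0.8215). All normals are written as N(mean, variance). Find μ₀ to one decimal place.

μ₀ = 5.3

With known observation variance, the Normal–Normal posterior has precision τ_n = τ₀ + n/σ² and mean μ_n = (τ₀μ₀ + (n/σ²)x̄)/τ_n.
Here τ₀ = 1/108.2 = 0.009242 and τ_data = 18/14.9 = 1.208054, so τ_n = 1.217296.
Rearranging for μ₀: μ₀ = (μ_n·τ_n − τ_data·x̄)/τ₀ = (-9.8838·1.217296 − 1.208054·-10.0) / 0.009242 = 0.049030/0.009242 ≈ 5.3.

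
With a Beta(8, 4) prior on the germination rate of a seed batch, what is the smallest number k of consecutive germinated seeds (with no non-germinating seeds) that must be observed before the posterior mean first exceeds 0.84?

After k germinated seeds and 0 non-germinating seeds the posterior is Beta(8+k, 4), with mean (8+k)/(8+4+k).
Set (8+k)/(12+k) > 0.84 and solve: k > (0.84·12 − 8)/(1 − 0.84) = 13.000.
The smallest integer exceeding 13.000 is 14, and checking k=14: (22)/(26) = 0.8462 > 0.84.

k = 14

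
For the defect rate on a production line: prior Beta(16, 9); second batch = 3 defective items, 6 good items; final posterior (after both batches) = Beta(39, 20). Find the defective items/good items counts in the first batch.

20 defective items and 5 good items

Sequential conjugate updates are equivalent to a single update on the pooled data, so total successes = posterior α − prior α and total failures = posterior β − prior β.
Total across both batches: 39−16=23 defective items, 20−9=11 good items.
Subtract the second batch: 23−3=20 defective items and 11−6=5 good items.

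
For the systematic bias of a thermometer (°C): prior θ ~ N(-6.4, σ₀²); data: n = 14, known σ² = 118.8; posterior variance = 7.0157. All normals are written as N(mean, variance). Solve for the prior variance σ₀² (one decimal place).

σ₀² = 40.5

Posterior precision equals prior precision plus data precision: 1/σ_n² = 1/σ₀² + n/σ².
So 1/σ₀² = 1/7.0157 − 14/118.8 = 0.142537 − 0.117845 = 0.024692.
Hence σ₀² = 1/0.024692 ≈ 40.5.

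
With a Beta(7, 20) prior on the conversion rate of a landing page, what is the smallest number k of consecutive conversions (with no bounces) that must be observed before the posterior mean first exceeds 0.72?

k = 45

After k conversions and 0 bounces the posterior is Beta(7+k, 20), with mean (7+k)/(7+20+k).
Set (7+k)/(27+k) > 0.72 and solve: k > (0.72·27 − 7)/(1 − 0.72) = 44.429.
The smallest integer exceeding 44.429 is 45, and checking k=45: (52)/(72) = 0.7222 > 0.72.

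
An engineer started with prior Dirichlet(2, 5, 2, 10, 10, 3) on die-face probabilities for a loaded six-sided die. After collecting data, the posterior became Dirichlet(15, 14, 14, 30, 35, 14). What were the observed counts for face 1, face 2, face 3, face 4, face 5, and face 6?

counts (13, 9, 12, 20, 25, 11)

For a Dirichlet(α) prior with multinomial counts c, the posterior is Dirichlet(α + c) componentwise.
Counts are posterior − prior componentwise: 15−2=13, 14−5=9, 14−2=12, 30−10=20, 35−10=25, 14−3=11.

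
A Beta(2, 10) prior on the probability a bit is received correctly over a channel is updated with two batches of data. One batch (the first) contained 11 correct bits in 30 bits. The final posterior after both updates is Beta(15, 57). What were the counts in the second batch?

2 correct bits and 28 errors

Because Beta–binomial updating is additive in the counts, the combined data contributed (α_post−α_prior, β_post−β_prior) successes and failures.
Total across both batches: 15−2=13 correct bits, 57−10=47 errors.
Subtract the first batch: 13−11=2 correct bits and 47−19=28 errors.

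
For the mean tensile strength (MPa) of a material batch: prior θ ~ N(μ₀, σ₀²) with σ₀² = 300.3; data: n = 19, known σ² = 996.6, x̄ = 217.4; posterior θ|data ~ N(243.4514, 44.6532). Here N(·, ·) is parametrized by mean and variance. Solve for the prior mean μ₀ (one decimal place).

With known observation variance, the Normal–Normal posterior has precision τ_n = τ₀ + n/σ² and mean μ_n = (τ₀μ₀ + (n/σ²)x̄)/τ_n.
Here τ₀ = 1/300.3 = 0.003330 and τ_data = 19/996.6 = 0.019065, so τ_n = 0.022395.
Rearranging for μ₀: μ₀ = (μ_n·τ_n − τ_data·x̄)/τ₀ = (243.4514·0.022395 − 0.019065·217.4) / 0.003330 = 1.307363/0.003330 ≈ 392.6.

μ₀ = 392.6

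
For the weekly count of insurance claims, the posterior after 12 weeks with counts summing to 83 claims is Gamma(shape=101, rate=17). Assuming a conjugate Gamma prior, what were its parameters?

Gamma–Poisson conjugacy: posterior shape = α + Σxᵢ, posterior rate = β + n.
So α = 101 − 83 = 18 and β = 17 − 12 = 5.

Gamma(shape=18, rate=5)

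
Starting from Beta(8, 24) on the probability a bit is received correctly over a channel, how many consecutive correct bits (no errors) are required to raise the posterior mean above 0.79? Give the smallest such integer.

After k correct bits and 0 errors the posterior is Beta(8+k, 24), with mean (8+k)/(8+24+k).
Set (8+k)/(32+k) > 0.79 and solve: k > (0.79·32 − 8)/(1 − 0.79) = 82.286.
The smallest integer exceeding 82.286 is 83, and checking k=83: (91)/(115) = 0.7913 > 0.79.

k = 83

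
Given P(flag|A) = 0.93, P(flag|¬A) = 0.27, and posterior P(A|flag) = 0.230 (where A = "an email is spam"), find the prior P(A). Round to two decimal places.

In odds form, posterior odds = prior odds × likelihood ratio, so prior odds = posterior odds ÷ LR.
Posterior odds = 0.230/(1−0.230) = 0.2987. LR = 0.93/0.27 = 3.4444.
Prior odds = 0.2987/3.4444 = 0.0867, so P(A) = 0.0867/(1+0.0867) ≈ 0.08.

P(A) = 0.08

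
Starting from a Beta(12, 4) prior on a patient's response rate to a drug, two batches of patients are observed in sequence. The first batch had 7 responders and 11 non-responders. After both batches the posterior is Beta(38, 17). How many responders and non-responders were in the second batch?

19 responders and 2 non-responders

Because Beta–binomial updating is additive in the counts, the combined data contributed (α_post−α_prior, β_post−β_prior) successes and failures.
Total across both batches: 38−12=26 responders, 17−4=13 non-responders.
Subtract the first batch: 26−7=19 responders and 13−11=2 non-responders.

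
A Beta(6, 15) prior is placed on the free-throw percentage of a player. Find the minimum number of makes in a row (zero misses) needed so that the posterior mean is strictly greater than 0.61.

After k makes and 0 misses the posterior is Beta(6+k, 15), with mean (6+k)/(6+15+k).
Set (6+k)/(21+k) > 0.61 and solve: k > (0.61·21 − 6)/(1 − 0.61) = 17.462.
The smallest integer exceeding 17.462 is 18.

k = 18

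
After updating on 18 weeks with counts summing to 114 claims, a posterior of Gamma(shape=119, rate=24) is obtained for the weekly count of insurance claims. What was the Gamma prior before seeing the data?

Gamma–Poisson conjugacy: posterior shape = α + Σxᵢ, posterior rate = β + n.
So α = 119 − 114 = 5 and β = 24 − 18 = 6.

Gamma(shape=5, rate=6)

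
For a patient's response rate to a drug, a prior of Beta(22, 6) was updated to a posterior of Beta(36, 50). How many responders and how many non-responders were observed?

Beta is conjugate to the binomial likelihood: posterior = Beta(α+s, β+f).
Match parameters: s=36−22=14, f=50−6=44.

14 responders and 44 non-responders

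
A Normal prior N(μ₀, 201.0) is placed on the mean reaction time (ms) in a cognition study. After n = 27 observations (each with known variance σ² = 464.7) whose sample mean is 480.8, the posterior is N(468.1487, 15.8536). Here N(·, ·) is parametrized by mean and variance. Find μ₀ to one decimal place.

μ₀ = 320.4

With known observation variance, the Normal–Normal posterior has precision τ_n = τ₀ + n/σ² and mean μ_n = (τ₀μ₀ + (n/σ²)x̄)/τ_n.
Here τ₀ = 1/201.0 = 0.004975 and τ_data = 27/464.7 = 0.058102, so τ_n = 0.063077.
Rearranging for μ₀: μ₀ = (μ_n·τ_n − τ_data·x̄)/τ₀ = (468.1487·0.063077 − 0.058102·480.8) / 0.004975 = 1.593974/0.004975 ≈ 320.4.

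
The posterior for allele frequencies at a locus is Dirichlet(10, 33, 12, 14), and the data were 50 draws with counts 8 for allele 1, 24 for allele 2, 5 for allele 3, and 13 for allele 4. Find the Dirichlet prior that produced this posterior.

Dirichlet(2, 9, 7, 1)

For a Dirichlet(α) prior with multinomial counts c, the posterior is Dirichlet(α + c) componentwise.
Subtract each count from the matching posterior parameter: 10−8=2, 33−24=9, 12−5=7, 14−13=1.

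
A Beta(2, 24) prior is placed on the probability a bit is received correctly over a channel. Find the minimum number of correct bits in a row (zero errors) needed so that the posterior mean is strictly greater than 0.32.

k = 10

After k correct bits and 0 errors the posterior is Beta(2+k, 24), with mean (2+k)/(2+24+k).
Set (2+k)/(26+k) > 0.32 and solve: k > (0.32·26 − 2)/(1 − 0.32) = 9.294.
The smallest integer exceeding 9.294 is 10, and checking k=10: (12)/(36) = 0.3333 > 0.32.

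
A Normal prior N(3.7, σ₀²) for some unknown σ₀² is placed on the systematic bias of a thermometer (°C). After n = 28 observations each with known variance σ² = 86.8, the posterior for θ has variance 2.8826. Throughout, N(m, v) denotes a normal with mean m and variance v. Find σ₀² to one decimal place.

σ₀² = 41.1

Posterior precision equals prior precision plus data precision: 1/σ_n² = 1/σ₀² + n/σ².
So 1/σ₀² = 1/2.8826 − 28/86.8 = 0.346909 − 0.322581 = 0.024328.
Hence σ₀² = 1/0.024328 ≈ 41.1.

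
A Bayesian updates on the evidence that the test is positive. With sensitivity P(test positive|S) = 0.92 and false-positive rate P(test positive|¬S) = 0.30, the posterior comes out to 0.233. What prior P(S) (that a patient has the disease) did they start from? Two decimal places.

P(S) = 0.09

In odds form, posterior odds = prior odds × likelihood ratio, so prior odds = posterior odds ÷ LR.
Posterior odds = 0.233/(1−0.233) = 0.3038. LR = 0.92/0.30 = 3.0667.
Prior odds = 0.3038/3.0667 = 0.0991, so P(S) = 0.0991/(1+0.0991) ≈ 0.09.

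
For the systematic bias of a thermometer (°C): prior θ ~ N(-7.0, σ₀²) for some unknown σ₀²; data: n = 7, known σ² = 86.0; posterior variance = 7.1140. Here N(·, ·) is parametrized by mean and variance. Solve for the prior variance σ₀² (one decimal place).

For the Normal–Normal model with known σ², precisions add: τ_n = τ₀ + n/σ².
So 1/σ₀² = 1/7.1140 − 7/86.0 = 0.140568 − 0.081395 = 0.059173.
Hence σ₀² = 1/0.059173 ≈ 16.9.

σ₀² = 16.9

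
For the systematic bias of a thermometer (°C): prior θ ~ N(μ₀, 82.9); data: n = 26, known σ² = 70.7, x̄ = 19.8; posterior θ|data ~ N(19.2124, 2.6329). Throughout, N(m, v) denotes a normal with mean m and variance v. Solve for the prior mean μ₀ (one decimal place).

With known observation variance, the Normal–Normal posterior has precision τ_n = τ₀ + n/σ² and mean μ_n = (τ₀μ₀ + (n/σ²)x̄)/τ_n.
Here τ₀ = 1/82.9 = 0.012063 and τ_data = 26/70.7 = 0.367751, so τ_n = 0.379814.
Rearranging for μ₀: μ₀ = (μ_n·τ_n − τ_data·x̄)/τ₀ = (19.2124·0.379814 − 0.367751·19.8) / 0.012063 = 0.015669/0.012063 ≈ 1.3.

μ₀ = 1.3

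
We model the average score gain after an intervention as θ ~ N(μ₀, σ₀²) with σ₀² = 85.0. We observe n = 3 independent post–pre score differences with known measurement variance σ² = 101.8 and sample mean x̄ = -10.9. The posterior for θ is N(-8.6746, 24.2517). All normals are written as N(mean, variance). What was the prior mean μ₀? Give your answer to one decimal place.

The posterior mean is a precision-weighted average: μ_n = (τ₀μ₀ + τ_data·x̄)/(τ₀+τ_data), with τ₀=1/σ₀² and τ_data=n/σ².
Here τ₀ = 1/85.0 = 0.011765 and τ_data = 3/101.8 = 0.029470, so τ_n = 0.041235.
Rearranging for μ₀: μ₀ = (μ_n·τ_n − τ_data·x̄)/τ₀ = (-8.6746·0.041235 − 0.029470·-10.9) / 0.011765 = -0.036474/0.011765 ≈ -3.1.

μ₀ = -3.1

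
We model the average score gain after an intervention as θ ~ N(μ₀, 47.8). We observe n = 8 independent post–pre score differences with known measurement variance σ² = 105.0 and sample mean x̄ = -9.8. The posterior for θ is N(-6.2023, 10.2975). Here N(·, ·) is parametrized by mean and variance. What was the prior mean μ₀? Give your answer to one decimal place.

With known observation variance, the Normal–Normal posterior has precision τ_n = τ₀ + n/σ² and mean μ_n = (τ₀μ₀ + (n/σ²)x̄)/τ_n.
Here τ₀ = 1/47.8 = 0.020921 and τ_data = 8/105.0 = 0.076190, so τ_n = 0.097111.
Rearranging for μ₀: μ₀ = (μ_n·τ_n − τ_data·x̄)/τ₀ = (-6.2023·0.097111 − 0.076190·-9.8) / 0.020921 = 0.144350/0.020921 ≈ 6.9.

μ₀ = 6.9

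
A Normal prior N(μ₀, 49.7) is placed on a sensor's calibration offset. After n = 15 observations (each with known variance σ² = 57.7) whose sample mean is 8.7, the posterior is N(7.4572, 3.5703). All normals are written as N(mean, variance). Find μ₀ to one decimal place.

μ₀ = -8.6

With known observation variance, the Normal–Normal posterior has precision τ_n = τ₀ + n/σ² and mean μ_n = (τ₀μ₀ + (n/σ²)x̄)/τ_n.
Here τ₀ = 1/49.7 = 0.020121 and τ_data = 15/57.7 = 0.259965, so τ_n = 0.280086.
Rearranging for μ₀: μ₀ = (μ_n·τ_n − τ_data·x̄)/τ₀ = (7.4572·0.280086 − 0.259965·8.7) / 0.020121 = -0.173038/0.020121 ≈ -8.6.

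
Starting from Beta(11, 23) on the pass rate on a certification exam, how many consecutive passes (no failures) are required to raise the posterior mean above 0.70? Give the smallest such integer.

k = 43

After k passes and 0 failures the posterior is Beta(11+k, 23), with mean (11+k)/(11+23+k).
Set (11+k)/(34+k) > 0.70 and solve: k > (0.70·34 − 11)/(1 − 0.70) = 42.667.
The smallest integer exceeding 42.667 is 43, and checking k=43: (54)/(77) = 0.7013 > 0.70.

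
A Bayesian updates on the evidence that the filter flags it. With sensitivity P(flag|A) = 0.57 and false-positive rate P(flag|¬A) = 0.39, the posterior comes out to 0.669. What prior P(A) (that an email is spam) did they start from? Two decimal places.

P(A) = 0.58

Bayes' rule in odds form gives O(A|E) = O(A)·[P(E|A)/P(E|¬A)], hence O(A) = O(A|E)/LR.
Posterior odds = 0.669/(1−0.669) = 2.0211. LR = 0.57/0.39 = 1.4615.
Prior odds = 2.0211/1.4615 = 1.3829, so P(A) = 1.3829/(1+1.3829) ≈ 0.58.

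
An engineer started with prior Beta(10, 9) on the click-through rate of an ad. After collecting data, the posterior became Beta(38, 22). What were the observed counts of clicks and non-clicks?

28 clicks and 13 non-clicks

Under Beta–binomial conjugacy the posterior parameters are (a+s, b+f).
So s = 38 − 10 = 28 and f = 22 − 9 = 13.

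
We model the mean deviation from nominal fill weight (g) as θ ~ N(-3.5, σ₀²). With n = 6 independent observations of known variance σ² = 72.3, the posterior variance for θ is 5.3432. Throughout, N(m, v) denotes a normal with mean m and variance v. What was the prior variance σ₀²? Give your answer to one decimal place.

σ₀² = 9.6

Posterior precision equals prior precision plus data precision: 1/σ_n² = 1/σ₀² + n/σ².
So 1/σ₀² = 1/5.3432 − 6/72.3 = 0.187154 − 0.082988 = 0.104166.
Hence σ₀² = 1/0.104166 ≈ 9.6.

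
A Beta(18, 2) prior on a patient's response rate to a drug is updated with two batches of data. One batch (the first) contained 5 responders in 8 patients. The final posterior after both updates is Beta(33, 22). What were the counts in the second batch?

Sequential conjugate updates are equivalent to a single update on the pooled data, so total successes = posterior α − prior α and total failures = posterior β − prior β.
Total across both batches: 33−18=15 responders, 22−2=20 non-responders.
Subtract the first batch: 15−5=10 responders and 20−3=17 non-responders.

10 responders and 17 non-responders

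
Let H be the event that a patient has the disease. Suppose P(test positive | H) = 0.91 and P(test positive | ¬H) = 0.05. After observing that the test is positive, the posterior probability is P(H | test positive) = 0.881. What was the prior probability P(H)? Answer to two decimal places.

In odds form, posterior odds = prior odds × likelihood ratio, so prior odds = posterior odds ÷ LR.
Posterior odds = 0.881/(1−0.881) = 7.4034. LR = 0.91/0.05 = 18.2000.
Prior odds = 7.4034/18.2000 = 0.4068, so P(H) = 0.4068/(1+0.4068) ≈ 0.29.

P(H) = 0.29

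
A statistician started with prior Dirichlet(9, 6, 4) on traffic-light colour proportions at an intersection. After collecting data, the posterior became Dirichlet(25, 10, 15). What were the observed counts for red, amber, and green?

For a Dirichlet(α) prior with multinomial counts c, the posterior is Dirichlet(α + c) componentwise.
Counts are posterior − prior componentwise: 25−9=16, 10−6=4, 15−4=11.

counts (16, 4, 11)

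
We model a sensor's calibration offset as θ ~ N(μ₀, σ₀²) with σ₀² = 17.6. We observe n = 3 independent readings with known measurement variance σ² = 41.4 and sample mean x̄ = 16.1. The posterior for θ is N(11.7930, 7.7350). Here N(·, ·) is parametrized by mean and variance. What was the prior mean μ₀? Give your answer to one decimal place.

μ₀ = 6.3

The posterior mean is a precision-weighted average: μ_n = (τ₀μ₀ + τ_data·x̄)/(τ₀+τ_data), with τ₀=1/σ₀² and τ_data=n/σ².
Here τ₀ = 1/17.6 = 0.056818 and τ_data = 3/41.4 = 0.072464, so τ_n = 0.129282.
Rearranging for μ₀: μ₀ = (μ_n·τ_n − τ_data·x̄)/τ₀ = (11.7930·0.129282 − 0.072464·16.1) / 0.056818 = 0.357952/0.056818 ≈ 6.3.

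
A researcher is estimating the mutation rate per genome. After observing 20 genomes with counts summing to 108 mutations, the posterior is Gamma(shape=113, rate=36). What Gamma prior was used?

Gamma–Poisson conjugacy: posterior shape = α + Σxᵢ, posterior rate = β + n.
So α = 113 − 108 = 5 and β = 36 − 20 = 16.

Gamma(shape=5, rate=16)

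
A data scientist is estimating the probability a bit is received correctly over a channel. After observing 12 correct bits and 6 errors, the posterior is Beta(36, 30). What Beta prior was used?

A Beta(a, b) prior with s successes and f failures in binomial data gives a Beta(a+s, b+f) posterior.
So a = 36 − 12 = 24 and b = 30 − 6 = 24.

Beta(24, 24)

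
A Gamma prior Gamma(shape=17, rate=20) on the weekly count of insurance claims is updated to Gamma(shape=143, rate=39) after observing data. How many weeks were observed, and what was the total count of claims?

Gamma–Poisson conjugacy: posterior shape = α + Σxᵢ, posterior rate = β + n.
Matching: Σxᵢ = 143 − 17 = 126 and n = 39 − 20 = 19.

n = 19 weeks with total 126 claims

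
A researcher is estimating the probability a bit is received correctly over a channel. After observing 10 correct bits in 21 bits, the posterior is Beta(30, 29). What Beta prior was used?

Beta is conjugate to the binomial likelihood: posterior = Beta(a+s, b+f).
So a = 30 − 10 = 20 and b = 29 − 11 = 18.

Beta(20, 18)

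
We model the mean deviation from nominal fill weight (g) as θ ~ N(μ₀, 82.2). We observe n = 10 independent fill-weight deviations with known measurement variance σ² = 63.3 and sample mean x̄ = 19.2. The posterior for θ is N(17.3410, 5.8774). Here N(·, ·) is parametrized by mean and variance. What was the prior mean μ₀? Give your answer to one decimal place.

The posterior mean is a precision-weighted average: μ_n = (τ₀μ₀ + τ_data·x̄)/(τ₀+τ_data), with τ₀=1/σ₀² and τ_data=n/σ².
Here τ₀ = 1/82.2 = 0.012165 and τ_data = 10/63.3 = 0.157978, so τ_n = 0.170143.
Rearranging for μ₀: μ₀ = (μ_n·τ_n − τ_data·x̄)/τ₀ = (17.3410·0.170143 − 0.157978·19.2) / 0.012165 = -0.082728/0.012165 ≈ -6.8.

μ₀ = -6.8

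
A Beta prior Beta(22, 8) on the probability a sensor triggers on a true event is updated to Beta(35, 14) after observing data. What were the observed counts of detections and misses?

13 detections and 6 misses

Under Beta–binomial conjugacy the posterior parameters are (a+s, b+f).
Match parameters: s=35−22=13, f=14−8=6.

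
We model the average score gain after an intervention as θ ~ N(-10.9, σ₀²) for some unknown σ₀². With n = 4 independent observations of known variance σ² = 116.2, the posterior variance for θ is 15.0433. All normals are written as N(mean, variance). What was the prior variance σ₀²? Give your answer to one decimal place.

σ₀² = 31.2

Posterior precision equals prior precision plus data precision: 1/σ_n² = 1/σ₀² + n/σ².
So 1/σ₀² = 1/15.0433 − 4/116.2 = 0.066475 − 0.034423 = 0.032052.
Hence σ₀² = 1/0.032052 ≈ 31.2.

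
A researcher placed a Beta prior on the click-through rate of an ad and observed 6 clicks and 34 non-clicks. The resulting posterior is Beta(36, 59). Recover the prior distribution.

Beta(30, 25)

A Beta(α, β) prior with s successes and f failures in binomial data gives a Beta(α+s, β+f) posterior.
So α = 36 − 6 = 30 and β = 59 − 34 = 25.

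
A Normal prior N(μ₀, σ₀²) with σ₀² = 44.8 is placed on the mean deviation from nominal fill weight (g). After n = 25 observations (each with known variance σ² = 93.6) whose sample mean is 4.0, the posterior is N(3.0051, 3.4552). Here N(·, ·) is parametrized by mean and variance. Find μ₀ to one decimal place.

The posterior mean is a precision-weighted average: μ_n = (τ₀μ₀ + τ_data·x̄)/(τ₀+τ_data), with τ₀=1/σ₀² and τ_data=n/σ².
Here τ₀ = 1/44.8 = 0.022321 and τ_data = 25/93.6 = 0.267094, so τ_n = 0.289415.
Rearranging for μ₀: μ₀ = (μ_n·τ_n − τ_data·x̄)/τ₀ = (3.0051·0.289415 − 0.267094·4.0) / 0.022321 = -0.198655/0.022321 ≈ -8.9.

μ₀ = -8.9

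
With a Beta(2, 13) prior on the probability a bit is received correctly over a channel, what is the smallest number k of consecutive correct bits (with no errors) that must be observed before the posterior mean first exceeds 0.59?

k = 17

After k correct bits and 0 errors the posterior is Beta(2+k, 13), with mean (2+k)/(2+13+k).
Set (2+k)/(15+k) > 0.59 and solve: k > (0.59·15 − 2)/(1 − 0.59) = 16.707.
The smallest integer exceeding 16.707 is 17.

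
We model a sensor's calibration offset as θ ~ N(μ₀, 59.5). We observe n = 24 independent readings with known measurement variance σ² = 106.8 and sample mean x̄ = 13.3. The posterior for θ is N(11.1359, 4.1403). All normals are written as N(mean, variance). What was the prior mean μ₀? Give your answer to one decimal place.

The posterior mean is a precision-weighted average: μ_n = (τ₀μ₀ + τ_data·x̄)/(τ₀+τ_data), with τ₀=1/σ₀² and τ_data=n/σ².
Here τ₀ = 1/59.5 = 0.016807 and τ_data = 24/106.8 = 0.224719, so τ_n = 0.241526.
Rearranging for μ₀: μ₀ = (μ_n·τ_n − τ_data·x̄)/τ₀ = (11.1359·0.241526 − 0.224719·13.3) / 0.016807 = -0.299153/0.016807 ≈ -17.8.

μ₀ = -17.8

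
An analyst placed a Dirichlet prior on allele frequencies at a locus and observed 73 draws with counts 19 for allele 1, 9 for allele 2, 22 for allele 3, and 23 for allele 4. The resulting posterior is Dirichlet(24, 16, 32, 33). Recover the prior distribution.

For a Dirichlet(α) prior with multinomial counts c, the posterior is Dirichlet(α + c) componentwise.
Subtract each count from the matching posterior parameter: 24−19=5, 16−9=7, 32−22=10, 33−23=10.

Dirichlet(5, 7, 10, 10)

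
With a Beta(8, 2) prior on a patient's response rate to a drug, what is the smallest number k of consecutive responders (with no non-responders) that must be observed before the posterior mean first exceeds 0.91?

k = 13

After k responders and 0 non-responders the posterior is Beta(8+k, 2), with mean (8+k)/(8+2+k).
Set (8+k)/(10+k) > 0.91 and solve: k > (0.91·10 − 8)/(1 − 0.91) = 12.222.
The smallest integer exceeding 12.222 is 13, and checking k=13: (21)/(23) = 0.9130 > 0.91.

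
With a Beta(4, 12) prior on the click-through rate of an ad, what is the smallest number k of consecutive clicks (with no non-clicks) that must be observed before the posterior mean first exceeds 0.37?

k = 4

After k clicks and 0 non-clicks the posterior is Beta(4+k, 12), with mean (4+k)/(4+12+k).
Set (4+k)/(16+k) > 0.37 and solve: k > (0.37·16 − 4)/(1 − 0.37) = 3.048.
The smallest integer exceeding 3.048 is 4, and checking k=4: (8)/(20) = 0.4000 > 0.37.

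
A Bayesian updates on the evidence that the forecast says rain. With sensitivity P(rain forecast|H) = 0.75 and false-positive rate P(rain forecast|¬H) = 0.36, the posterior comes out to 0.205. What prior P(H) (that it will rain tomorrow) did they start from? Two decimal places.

P(H) = 0.11

In odds form, posterior odds = prior odds × likelihood ratio, so prior odds = posterior odds ÷ LR.
Posterior odds = 0.205/(1−0.205) = 0.2579. LR = 0.75/0.36 = 2.0833.
Prior odds = 0.2579/2.0833 = 0.1238, so P(H) = 0.1238/(1+0.1238) ≈ 0.11.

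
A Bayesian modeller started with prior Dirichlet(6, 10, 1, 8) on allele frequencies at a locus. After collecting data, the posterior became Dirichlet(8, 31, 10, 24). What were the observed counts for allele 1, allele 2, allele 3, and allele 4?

counts (2, 21, 9, 16)

For a Dirichlet(α) prior with multinomial counts c, the posterior is Dirichlet(α + c) componentwise.
Counts are posterior − prior componentwise: 8−6=2, 31−10=21, 10−1=9, 24−8=16.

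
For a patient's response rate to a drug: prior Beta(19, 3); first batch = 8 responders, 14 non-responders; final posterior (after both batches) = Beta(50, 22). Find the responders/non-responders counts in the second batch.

Because Beta–binomial updating is additive in the counts, the combined data contributed (α_post−α_prior, β_post−β_prior) successes and failures.
Total across both batches: 50−19=31 responders, 22−3=19 non-responders.
Subtract the first batch: 31−8=23 responders and 19−14=5 non-responders.

23 responders and 5 non-responders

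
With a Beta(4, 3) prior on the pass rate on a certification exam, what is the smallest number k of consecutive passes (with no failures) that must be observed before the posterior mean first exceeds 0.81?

After k passes and 0 failures the posterior is Beta(4+k, 3), with mean (4+k)/(4+3+k).
Set (4+k)/(7+k) > 0.81 and solve: k > (0.81·7 − 4)/(1 − 0.81) = 8.789.
The smallest integer exceeding 8.789 is 9.

k = 9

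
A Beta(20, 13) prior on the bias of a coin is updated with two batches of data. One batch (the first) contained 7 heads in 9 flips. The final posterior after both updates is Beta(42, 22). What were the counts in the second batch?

Sequential conjugate updates are equivalent to a single update on the pooled data, so total successes = posterior α − prior α and total failures = posterior β − prior β.
Total across both batches: 42−20=22 heads, 22−13=9 tails.
Subtract the first batch: 22−7=15 heads and 9−2=7 tails.

15 heads and 7 tails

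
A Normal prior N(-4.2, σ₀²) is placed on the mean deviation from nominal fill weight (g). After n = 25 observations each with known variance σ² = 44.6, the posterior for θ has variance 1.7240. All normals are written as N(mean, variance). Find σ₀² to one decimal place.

σ₀² = 51.3

For the Normal–Normal model with known σ², precisions add: τ_n = τ₀ + n/σ².
So 1/σ₀² = 1/1.7240 − 25/44.6 = 0.580046 − 0.560538 = 0.019508.
Hence σ₀² = 1/0.019508 ≈ 51.3.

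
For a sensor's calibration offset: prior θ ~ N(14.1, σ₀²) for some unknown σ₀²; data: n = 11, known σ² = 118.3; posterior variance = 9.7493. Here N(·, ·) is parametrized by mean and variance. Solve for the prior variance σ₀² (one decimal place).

Posterior precision equals prior precision plus data precision: 1/σ_n² = 1/σ₀² + n/σ².
So 1/σ₀² = 1/9.7493 − 11/118.3 = 0.102571 − 0.092984 = 0.009587.
Hence σ₀² = 1/0.009587 ≈ 104.3.

σ₀² = 104.3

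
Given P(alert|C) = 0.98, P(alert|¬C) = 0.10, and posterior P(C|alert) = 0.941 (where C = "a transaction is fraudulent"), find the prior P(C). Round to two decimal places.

P(C) = 0.62

In odds form, posterior odds = prior odds × likelihood ratio, so prior odds = posterior odds ÷ LR.
Posterior odds = 0.941/(1−0.941) = 15.9492. LR = 0.98/0.10 = 9.8000.
Prior odds = 15.9492/9.8000 = 1.6275, so P(C) = 1.6275/(1+1.6275) ≈ 0.62.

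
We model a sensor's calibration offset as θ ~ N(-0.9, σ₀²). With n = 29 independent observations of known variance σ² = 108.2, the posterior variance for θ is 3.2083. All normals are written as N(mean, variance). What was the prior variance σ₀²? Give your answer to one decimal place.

σ₀² = 22.9

Posterior precision equals prior precision plus data precision: 1/σ_n² = 1/σ₀² + n/σ².
So 1/σ₀² = 1/3.2083 − 29/108.2 = 0.311692 − 0.268022 = 0.043670.
Hence σ₀² = 1/0.043670 ≈ 22.9.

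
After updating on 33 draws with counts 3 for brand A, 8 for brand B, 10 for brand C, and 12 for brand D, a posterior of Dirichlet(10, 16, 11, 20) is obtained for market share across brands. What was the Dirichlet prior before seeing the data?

Dirichlet(7, 8, 1, 8)

For a Dirichlet(α) prior with multinomial counts c, the posterior is Dirichlet(α + c) componentwise.
Subtract each count from the matching posterior parameter: 10−3=7, 16−8=8, 11−10=1, 20−12=8.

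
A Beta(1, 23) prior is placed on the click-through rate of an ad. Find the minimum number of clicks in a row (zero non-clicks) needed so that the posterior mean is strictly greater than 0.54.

After k clicks and 0 non-clicks the posterior is Beta(1+k, 23), with mean (1+k)/(1+23+k).
Set (1+k)/(24+k) > 0.54 and solve: k > (0.54·24 − 1)/(1 − 0.54) = 26.000.
The smallest integer exceeding 26.000 is 27, and checking k=27: (28)/(51) = 0.5490 > 0.54.

k = 27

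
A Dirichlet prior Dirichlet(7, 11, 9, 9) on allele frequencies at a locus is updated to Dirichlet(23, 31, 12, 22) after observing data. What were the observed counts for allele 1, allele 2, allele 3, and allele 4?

counts (16, 20, 3, 13)

For a Dirichlet(α) prior with multinomial counts c, the posterior is Dirichlet(α + c) componentwise.
Counts are posterior − prior componentwise: 23−7=16, 31−11=20, 12−9=3, 22−9=13.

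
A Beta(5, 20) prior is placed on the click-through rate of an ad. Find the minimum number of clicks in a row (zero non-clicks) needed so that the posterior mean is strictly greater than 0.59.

After k clicks and 0 non-clicks the posterior is Beta(5+k, 20), with mean (5+k)/(5+20+k).
Set (5+k)/(25+k) > 0.59 and solve: k > (0.59·25 − 5)/(1 − 0.59) = 23.780.
The smallest integer exceeding 23.780 is 24, and checking k=24: (29)/(49) = 0.5918 > 0.59.

k = 24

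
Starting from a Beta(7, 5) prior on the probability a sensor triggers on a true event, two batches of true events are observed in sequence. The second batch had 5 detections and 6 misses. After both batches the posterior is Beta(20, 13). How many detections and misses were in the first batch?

Sequential conjugate updates are equivalent to a single update on the pooled data, so total successes = posterior α − prior α and total failures = posterior β − prior β.
Total across both batches: 20−7=13 detections, 13−5=8 misses.
Subtract the second batch: 13−5=8 detections and 8−6=2 misses.

8 detections and 2 misses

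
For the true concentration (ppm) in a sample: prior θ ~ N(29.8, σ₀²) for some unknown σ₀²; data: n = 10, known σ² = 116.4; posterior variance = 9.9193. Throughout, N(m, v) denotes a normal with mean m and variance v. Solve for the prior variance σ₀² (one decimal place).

For the Normal–Normal model with known σ², precisions add: τ_n = τ₀ + n/σ².
So 1/σ₀² = 1/9.9193 − 10/116.4 = 0.100814 − 0.085911 = 0.014903.
Hence σ₀² = 1/0.014903 ≈ 67.1.

σ₀² = 67.1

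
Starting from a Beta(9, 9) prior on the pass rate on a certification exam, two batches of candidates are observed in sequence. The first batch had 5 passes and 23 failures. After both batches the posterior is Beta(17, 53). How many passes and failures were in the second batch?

Sequential conjugate updates are equivalent to a single update on the pooled data, so total successes = posterior α − prior α and total failures = posterior β − prior β.
Total across both batches: 17−9=8 passes, 53−9=44 failures.
Subtract the first batch: 8−5=3 passes and 44−23=21 failures.

3 passes and 21 failures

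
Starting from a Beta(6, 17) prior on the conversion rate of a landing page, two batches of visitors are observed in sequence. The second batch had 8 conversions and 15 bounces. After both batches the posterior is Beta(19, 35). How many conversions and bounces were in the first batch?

Sequential conjugate updates are equivalent to a single update on the pooled data, so total successes = posterior α − prior α and total failures = posterior β − prior β.
Total across both batches: 19−6=13 conversions, 35−17=18 bounces.
Subtract the second batch: 13−8=5 conversions and 18−15=3 bounces.

5 conversions and 3 bounces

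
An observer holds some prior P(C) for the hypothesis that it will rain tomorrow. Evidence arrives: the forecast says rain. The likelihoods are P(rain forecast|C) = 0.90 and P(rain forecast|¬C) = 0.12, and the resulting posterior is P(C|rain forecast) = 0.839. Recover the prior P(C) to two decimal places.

P(C) = 0.41

In odds form, posterior odds = prior odds × likelihood ratio, so prior odds = posterior odds ÷ LR.
Posterior odds = 0.839/(1−0.839) = 5.2112. LR = 0.90/0.12 = 7.5000.
Prior odds = 5.2112/7.5000 = 0.6948, so P(C) = 0.6948/(1+0.6948) ≈ 0.41.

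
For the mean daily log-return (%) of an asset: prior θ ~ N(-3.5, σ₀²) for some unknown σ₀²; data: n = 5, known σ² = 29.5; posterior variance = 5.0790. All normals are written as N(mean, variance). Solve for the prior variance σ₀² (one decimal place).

For the Normal–Normal model with known σ², precisions add: τ_n = τ₀ + n/σ².
So 1/σ₀² = 1/5.0790 − 5/29.5 = 0.196889 − 0.169492 = 0.027397.
Hence σ₀² = 1/0.027397 ≈ 36.5.

σ₀² = 36.5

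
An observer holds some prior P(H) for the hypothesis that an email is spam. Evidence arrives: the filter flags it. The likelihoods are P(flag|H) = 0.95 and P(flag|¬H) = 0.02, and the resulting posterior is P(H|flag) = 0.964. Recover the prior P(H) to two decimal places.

P(H) = 0.36

In odds form, posterior odds = prior odds × likelihood ratio, so prior odds = posterior odds ÷ LR.
Posterior odds = 0.964/(1−0.964) = 26.7778. LR = 0.95/0.02 = 47.5000.
Prior odds = 26.7778/47.5000 = 0.5637, so P(H) = 0.5637/(1+0.5637) ≈ 0.36.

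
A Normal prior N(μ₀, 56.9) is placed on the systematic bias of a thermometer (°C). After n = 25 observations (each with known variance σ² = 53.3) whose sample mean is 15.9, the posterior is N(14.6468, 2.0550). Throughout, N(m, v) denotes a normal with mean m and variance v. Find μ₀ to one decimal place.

μ₀ = -18.8

With known observation variance, the Normal–Normal posterior has precision τ_n = τ₀ + n/σ² and mean μ_n = (τ₀μ₀ + (n/σ²)x̄)/τ_n.
Here τ₀ = 1/56.9 = 0.017575 and τ_data = 25/53.3 = 0.469043, so τ_n = 0.486618.
Rearranging for μ₀: μ₀ = (μ_n·τ_n − τ_data·x̄)/τ₀ = (14.6468·0.486618 − 0.469043·15.9) / 0.017575 = -0.330387/0.017575 ≈ -18.8.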